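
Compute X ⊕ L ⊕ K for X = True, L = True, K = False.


X = True, L = True, K = False
Step 1: X ⊕ L = True XOR True = False
Step 2: False ⊕ K = False XOR False = False
XOR is true when an odd number of operands are true.

False


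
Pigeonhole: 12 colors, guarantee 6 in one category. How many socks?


Pigeonhole: to guarantee k in one of n categories, need (k-1)×n + 1.
k = 6, n = 12
Minimum = (6-1) × 12 + 1 = 5 × 12 + 1

61


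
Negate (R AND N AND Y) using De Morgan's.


De Morgan's law: ¬(P ∧ Q ∧ R) ≡ ¬P ∨ ¬Q ∨ ¬R
¬(R ∧ N ∧ Y) = ¬R ∨ ¬N ∨ ¬Y

¬R ∨ ¬N ∨ ¬Y


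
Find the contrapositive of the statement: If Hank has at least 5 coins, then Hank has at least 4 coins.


Original: If Hank has at least 5 coins, then Hank has at least 4 coins
Contrapositive: If ¬Q, then ¬P
Negate Q: not (Hank has at least 4 coins)
Negate P: not (Hank has at least 5 coins)

If not (Hank has at least 4 coins), then not (Hank has at least 5 coins).


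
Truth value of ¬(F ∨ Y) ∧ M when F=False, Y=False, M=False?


F = False, Y = False, M = False
Expression: ¬(F ∨ Y) ∧ M
Step 1: F ∨ Y = False OR False = False
Step 2: ¬(F ∨ Y) = NOT False = True
Step 3: (True) ∧ M = True AND False = False

False


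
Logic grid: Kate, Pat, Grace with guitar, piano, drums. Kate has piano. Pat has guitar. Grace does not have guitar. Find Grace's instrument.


From clues:
  Kate → piano
  Pat → guitar
By elimination, Grace gets the remaining.

drums


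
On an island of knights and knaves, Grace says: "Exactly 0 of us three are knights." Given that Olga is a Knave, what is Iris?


Grace claims exactly 0 knights among Grace, Olga, Iris.
Given: Olga is a Knave.

Case 1: Grace is a Knight (tells truth)
  Then exactly 0 of the three are knights.
  Counting Grace, Olga: 1 knight(s) so far. Need -1 more → impossible.
Case 2: Grace is a Knave (lies)
  Then the count is NOT 0.
  If Iris = Knave, count = 0 = 0 → claim would be true, contradicts lie.
  If Iris = Knight, count = 1 ≠ 0 → lie confirmed ✓

Iris is a Knight.

Knight


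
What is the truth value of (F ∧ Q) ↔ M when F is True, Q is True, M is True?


F = True, Q = True, M = True
Step 1: F ∧ Q = True AND True = True
Step 2: (True) ↔ M: true when both sides have same truth value.
Result: True ↔ True = True

True


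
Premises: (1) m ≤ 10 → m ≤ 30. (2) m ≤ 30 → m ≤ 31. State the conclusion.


Hypothetical syllogism: P → Q, Q → R ⊢ P → R
Premise 1: m ≤ 10 → m ≤ 30
Premise 2: m ≤ 30 → m ≤ 31
Chain the implications: the middle term (m ≤ 30) links the two.
Conclusion: If m ≤ 10, then m ≤ 31.

If m ≤ 10, then m ≤ 31.


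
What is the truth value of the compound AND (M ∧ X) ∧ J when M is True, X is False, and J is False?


M = True, X = False, J = False
Step 1: M ∧ X = True AND False = False
Step 2: False ∧ J = False AND False = False
AND is true only when ALL operands are true.

False


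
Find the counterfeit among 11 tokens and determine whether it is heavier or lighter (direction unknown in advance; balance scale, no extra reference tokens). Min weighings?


Let n = 11. 22 possibilities (n tokens × lighter/heavier); each weighing has 3 outcomes.
Bound for k weighings: say the first weighing puts j tokens on each pan. If it tips, the 2j weighed tokens remain suspects (each with a known direction) and k-1 weighings give 3^(k-1) outcomes; 3^(k-1) is odd, so 2j ≤ 3^(k-1) - 1. If it balances, the n - 2j unweighed tokens remain with direction unknown: 2(n - 2j) ≤ 3^(k-1) - 1 by the same parity argument. Adding, n ≤ (3^(k-1) - 1) + (3^(k-1) - 1)/2 = (3^k - 3)/2, and the classical three-group strategy achieves this (3 tokens in 2 weighings, 12 in 3, 39 in 4, 120 in 5).
So we need the smallest k with (3^k - 3)/2 ≥ 11.
k = 2: (3^2 - 3)/2 = 3 < 11 ✗
k = 3: (3^3 - 3)/2 = 12 ≥ 11 ✓

3


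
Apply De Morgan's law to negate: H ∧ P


De Morgan's law: ¬(P ∧ Q) ≡ ¬P ∨ ¬Q
¬(H ∧ P) = ¬H ∨ ¬P

¬H ∨ ¬P


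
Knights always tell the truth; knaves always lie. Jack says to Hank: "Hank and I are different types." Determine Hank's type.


Jack says: "Hank and I are different types."
Case 1: Jack is a Knight (truth-teller)
  Statement is true → they ARE different → Hank is a Knave
Case 2: Jack is a Knave (liar)
  Statement is false → they are NOT different → Hank is a Knave
In both cases, Hank is a Knave.

Knave


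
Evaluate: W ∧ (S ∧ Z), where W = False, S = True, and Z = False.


W = False, S = True, Z = False
Step 1: S ∧ Z = True AND False = False
Step 2: W ∧ False = False AND False = False
AND is true only when ALL operands are true.

False


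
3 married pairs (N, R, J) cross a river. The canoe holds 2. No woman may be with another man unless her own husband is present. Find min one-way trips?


Label couples N, R, J (H = husband, W = wife).
Counting alone: 6 people, the canoe carries 2 and someone must bring it back, so each round trip nets at most +1 on the far side until the last crossing → at least 9 trips. The jealousy constraint makes 9 impossible; the shortest valid schedule has 11:
1. WN+WR →  (far: WN,WR; near: HN,HR,HJ,WJ)
2. WN ←       (far: WR; near: HN,HR,HJ,WN,WJ)
3. WN+WJ →  (far: WN,WR,WJ; near: HN,HR,HJ)
4. WN ←       (far: WR,WJ; near: HN,HR,HJ,WN)
5. HR+HJ →  (far: HR,WR,HJ,WJ; near: HN,WN)
6. HR+WR ←  (far: HJ,WJ; near: HN,WN,HR,WR)
7. HN+HR →  (far: HN,HR,HJ,WJ; near: WN,WR)
8. WJ ←       (far: HN,HR,HJ; near: WN,WR,WJ)
9. WN+WR →  (far: HN,WN,HR,WR,HJ; near: WJ)
10. HJ ←      (far: HN,WN,HR,WR; near: HJ,WJ)
11. HJ+WJ → (far: all six; near: empty)
In every state each wife is either with her husband or with no other man.
Minimum trips = 11

11


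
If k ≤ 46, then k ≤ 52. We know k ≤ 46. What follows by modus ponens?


Modus ponens: P → Q, P ⊢ Q
P: k ≤ 46
Q: k ≤ 52
We have P → Q and P is true.
By modus ponens, Q must be true.

k ≤ 52


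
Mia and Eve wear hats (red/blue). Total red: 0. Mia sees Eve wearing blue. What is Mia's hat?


Total red = 0, Eve = blue
Red accounted for: 0
Remaining for Mia: 0
Mia's hat is blue.

blue


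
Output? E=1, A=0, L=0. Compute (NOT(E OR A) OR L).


E OR A = 1
NOT(1) = 0
0 OR 0 = 0

0


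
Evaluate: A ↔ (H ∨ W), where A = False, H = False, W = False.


A = False, H = False, W = False
Step 1: H ∨ W = False OR False = False
Step 2: A ↔ (False): true when both sides have same truth value.
Result: False ↔ False = True

True


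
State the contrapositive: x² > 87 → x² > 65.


Original: If x² > 87, then x² > 65
Contrapositive: If ¬Q, then ¬P
Negate Q: not (x² > 65)
Negate P: not (x² > 87)

If not (x² > 65), then not (x² > 87).


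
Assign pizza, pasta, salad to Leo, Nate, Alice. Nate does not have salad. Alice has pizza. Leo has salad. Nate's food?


From clues:
  Alice → pizza
  Leo → salad
By elimination, Nate gets the remaining.

pasta


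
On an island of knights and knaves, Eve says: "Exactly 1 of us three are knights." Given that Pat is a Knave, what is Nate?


Eve claims exactly 1 knights among Eve, Pat, Nate.
Given: Pat is a Knave.

Case 1: Eve is a Knight (tells truth)
  Then exactly 1 of the three are knights.
  Counting Eve, Pat: 1 knight(s) so far. Need 0 more → Nate = Knave.
Case 2: Eve is a Knave (lies)
  Then the count is NOT 1.
  If Nate = Knight, count = 1 = 1 → claim would be true, contradicts lie.
  If Nate = Knave, count = 0 ≠ 1 → lie confirmed ✓

Nate is a Knave.

Knave


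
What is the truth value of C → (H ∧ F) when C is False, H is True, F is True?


C = False, H = True, F = True
Step 1: H ∧ F = True AND True = True
Step 2: C → (True): false only when C=True and consequent=False.
Result: True

True


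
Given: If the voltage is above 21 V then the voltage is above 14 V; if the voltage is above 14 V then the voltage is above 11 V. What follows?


Hypothetical syllogism: P → Q, Q → R ⊢ P → R
Premise 1: the voltage is above 21 V → the voltage is above 14 V
Premise 2: the voltage is above 14 V → the voltage is above 11 V
Chain the implications: the middle term (the voltage is above 14 V) links the two.
Conclusion: If the voltage is above 21 V, then the voltage is above 11 V.

If the voltage is above 21 V, then the voltage is above 11 V.


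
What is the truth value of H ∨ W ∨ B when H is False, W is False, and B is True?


H = False, W = False, B = True
Step 1: H ∨ W = False OR False = False
Step 2: False ∨ B = False OR True = True
OR is true when at least one operand is true.

True


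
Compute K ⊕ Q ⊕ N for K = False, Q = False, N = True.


K = False, Q = False, N = True
Step 1: K ⊕ Q = False XOR False = False
Step 2: False ⊕ N = False XOR True = True
XOR is true when an odd number of operands are true.

True


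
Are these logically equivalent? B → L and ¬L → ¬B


Expression 1: B → L
Expression 2: ¬L → ¬B
Truth table (B L | Expr1 Expr2):
  T T |   T     T
  T F |   F     F
  F T |   T     T
  F F |   T     T
All 4 rows agree, so the expressions are logically equivalent.

Yes


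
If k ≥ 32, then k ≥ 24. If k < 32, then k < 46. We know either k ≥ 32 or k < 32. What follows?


Constructive dilemma: (P → Q) ∧ (R → S), P ∨ R ⊢ Q ∨ S
Premise 1: k ≥ 32 → k ≥ 24
Premise 2: k < 32 → k < 46
Premise 3: k ≥ 32 ∨ k < 32
Case 1: Assuming k ≥ 32, then by Premise 1, k ≥ 24.
Case 2: Assuming k < 32, then by Premise 2, k < 46.
Since one of k ≥ 32 or k < 32 must hold, we get k ≥ 24 or k < 46.

k ≥ 24 or k < 46.


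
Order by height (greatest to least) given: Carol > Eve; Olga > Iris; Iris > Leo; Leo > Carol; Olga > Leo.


Constraints: Carol > Eve; Olga > Iris; Iris > Leo; Leo > Carol; Olga > Leo
Method: at each step, the next-highest is the one remaining person who never appears on the smaller side of a constraint between remaining people.
  Step 1: remaining {Eve, Leo, Carol, Iris, Olga}; on the smaller side: {Eve, Leo, Carol, Iris} → Olga is next (Olga > Iris; Olga > Leo).
  Step 2: remaining {Eve, Leo, Carol, Iris}; on the smaller side: {Eve, Leo, Carol} → Iris is next (Iris > Leo).
  Step 3: remaining {Eve, Leo, Carol}; on the smaller side: {Eve, Carol} → Leo is next (Leo > Carol).
  Step 4: remaining {Eve, Carol}; on the smaller side: {Eve} → Carol is next (Carol > Eve).
  Step 5: only Eve remains → lowest.
Final ranking (highest to lowest):

Olga > Iris > Leo > Carol > Eve


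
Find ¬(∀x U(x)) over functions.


Original: ∀x U(x)
Rule: ¬∀→∃, ¬∃→∀, negate predicate.
Negation: ∃x ¬U(x)

∃x ¬U(x)


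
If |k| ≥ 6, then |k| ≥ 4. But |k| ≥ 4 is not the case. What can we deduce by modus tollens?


Modus tollens: P → Q, ¬Q ⊢ ¬P
P: |k| ≥ 6
Q: |k| ≥ 4
We have P → Q and Q is false.
By modus tollens, P must be false.

It is not the case that |k| ≥ 6


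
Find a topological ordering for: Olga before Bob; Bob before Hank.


Constraints: Olga before Bob; Bob before Hank
Method: repeatedly schedule the remaining task that has no remaining task required before it.
  Step 1: remaining {Olga, Hank, Bob}; every task except Olga still has a predecessor pending → schedule Olga.
  Step 2: remaining {Hank, Bob}; every task except Bob still has a predecessor pending → schedule Bob.
  Step 3: only Hank remains → schedule Hank.
Resulting order:

Olga → Bob → Hank


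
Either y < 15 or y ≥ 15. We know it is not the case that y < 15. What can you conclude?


Disjunctive syllogism: P ∨ Q, ¬P ⊢ Q
Disjunction: y < 15 ∨ y ≥ 15
We know it is not the case that y < 15.
By disjunctive syllogism, the other disjunct must be true.

y ≥ 15


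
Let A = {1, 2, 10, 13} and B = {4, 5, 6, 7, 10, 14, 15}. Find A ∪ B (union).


A = {1, 2, 10, 13}
B = {4, 5, 6, 7, 10, 14, 15}
Operation: union
All elements combined: 1, 2, 4, 5, 6, 7, 10, 13, 14, 15

{1, 2, 4, 5, 6, 7, 10, 13, 14, 15}


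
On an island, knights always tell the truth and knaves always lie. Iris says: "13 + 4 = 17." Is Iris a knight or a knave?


Statement: "13 + 4 = 17."
Actual: 13 + 4 = 17
Claimed: 17
Statement is TRUE → Iris tells the truth → Knight

Knight


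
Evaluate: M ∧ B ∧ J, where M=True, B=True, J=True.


M = True, B = True, J = True
Expression: M ∧ B ∧ J
Step 1: M ∧ B = True AND True = True
Step 2: (True) ∧ J = True AND True = True

True


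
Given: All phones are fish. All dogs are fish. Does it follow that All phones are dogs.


Premise 1: All phones are fish.
Premise 2: All dogs are fish.
Conclusion: All phones are dogs.
Fallacy: undistributed middle. fish is predicate in both.
Counterexample: phones and dogs could be disjoint subsets of fish.

Invalid


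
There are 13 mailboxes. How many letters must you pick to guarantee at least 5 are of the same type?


Pigeonhole: to guarantee k in one of n categories, need (k-1)×n + 1.
k = 5, n = 13
Minimum = (5-1) × 13 + 1 = 4 × 13 + 1

53


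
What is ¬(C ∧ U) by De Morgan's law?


De Morgan's law: ¬(P ∧ Q) ≡ ¬P ∨ ¬Q
¬(C ∧ U) = ¬C ∨ ¬U

¬C ∨ ¬U


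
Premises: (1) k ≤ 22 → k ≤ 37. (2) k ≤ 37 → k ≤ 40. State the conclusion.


Hypothetical syllogism: P → Q, Q → R ⊢ P → R
Premise 1: k ≤ 22 → k ≤ 37
Premise 2: k ≤ 37 → k ≤ 40
Chain the implications: the middle term (k ≤ 37) links the two.
Conclusion: If k ≤ 22, then k ≤ 40.

If k ≤ 22, then k ≤ 40.


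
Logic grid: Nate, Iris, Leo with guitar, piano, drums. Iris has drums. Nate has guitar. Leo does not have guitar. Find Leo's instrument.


From clues:
  Nate → guitar
  Iris → drums
By elimination, Leo gets the remaining.

piano


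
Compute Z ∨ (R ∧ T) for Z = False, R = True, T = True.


Z = False, R = True, T = True
Step 1: R ∧ T = True AND True = True
Step 2: Z ∨ True = False OR True = True
AND evaluated first (higher precedence); then OR applied.

True


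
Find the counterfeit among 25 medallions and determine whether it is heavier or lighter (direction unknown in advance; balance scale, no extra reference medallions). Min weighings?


Let n = 25. 50 possibilities (n medallions × lighter/heavier); each weighing has 3 outcomes.
Bound for k weighings: say the first weighing puts j medallions on each pan. If it tips, the 2j weighed medallions remain suspects (each with a known direction) and k-1 weighings give 3^(k-1) outcomes; 3^(k-1) is odd, so 2j ≤ 3^(k-1) - 1. If it balances, the n - 2j unweighed medallions remain with direction unknown: 2(n - 2j) ≤ 3^(k-1) - 1 by the same parity argument. Adding, n ≤ (3^(k-1) - 1) + (3^(k-1) - 1)/2 = (3^k - 3)/2, and the classical three-group strategy achieves this (3 medallions in 2 weighings, 12 in 3, 39 in 4, 120 in 5).
So we need the smallest k with (3^k - 3)/2 ≥ 25.
k = 3: (3^3 - 3)/2 = 12 < 25 ✗
k = 4: (3^4 - 3)/2 = 39 ≥ 25 ✓

4


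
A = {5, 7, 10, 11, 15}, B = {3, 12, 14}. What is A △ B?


A = {5, 7, 10, 11, 15}
B = {3, 12, 14}
Operation: symmetric difference
In A only: [5, 7, 10, 11, 15], in B only: [3, 12, 14]

{3, 5, 7, 10, 11, 12, 14, 15}


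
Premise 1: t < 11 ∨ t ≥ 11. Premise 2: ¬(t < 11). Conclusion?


Disjunctive syllogism: P ∨ Q, ¬P ⊢ Q
Disjunction: t < 11 ∨ t ≥ 11
We know it is not the case that t < 11.
By disjunctive syllogism, the other disjunct must be true.

t ≥ 11


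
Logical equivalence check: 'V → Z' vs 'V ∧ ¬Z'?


Expression 1: V → Z
Expression 2: V ∧ ¬Z
Truth table (V Z | Expr1 Expr2):
  T T |   T     F   ← differ
  T F |   F     T   ← differ
  F T |   T     F   ← differ
  F F |   T     F   ← differ
Counterexample: V=T, Z=T gives Expr1 = T but Expr2 = F, so the expressions are NOT logically equivalent.

No


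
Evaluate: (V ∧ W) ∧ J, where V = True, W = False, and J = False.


V = True, W = False, J = False
Step 1: V ∧ W = True AND False = False
Step 2: False ∧ J = False AND False = False
AND is true only when ALL operands are true.

False


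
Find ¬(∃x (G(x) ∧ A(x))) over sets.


Original: ∃x (G(x) ∧ A(x))
Rule: ¬∀→∃, ¬∃→∀, negate predicate.
Negation: ∀x (¬G(x) ∨ ¬A(x))

∀x (¬G(x) ∨ ¬A(x))


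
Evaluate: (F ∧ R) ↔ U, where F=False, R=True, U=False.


F = False, R = True, U = False
Expression: (F ∧ R) ↔ U
Step 1: F ∧ R = False AND True = False
Step 2: (False) ↔ U = (False iff False) = True

True


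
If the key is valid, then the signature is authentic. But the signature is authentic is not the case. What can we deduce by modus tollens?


Modus tollens: P → Q, ¬Q ⊢ ¬P
P: the key is valid
Q: the signature is authentic
We have P → Q and Q is false.
By modus tollens, P must be false.

It is not the case that the key is valid


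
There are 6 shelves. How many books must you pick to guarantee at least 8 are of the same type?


Pigeonhole: to guarantee k in one of n categories, need (k-1)×n + 1.
k = 8, n = 6
Minimum = (8-1) × 6 + 1 = 7 × 6 + 1

43


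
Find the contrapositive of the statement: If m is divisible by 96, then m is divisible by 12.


Original: If m is divisible by 96, then m is divisible by 12
Contrapositive: If ¬Q, then ¬P
Negate Q: not (m is divisible by 12)
Negate P: not (m is divisible by 96)

If not (m is divisible by 12), then not (m is divisible by 96).


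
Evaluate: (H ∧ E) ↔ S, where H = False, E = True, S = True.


H = False, E = True, S = True
Step 1: H ∧ E = False AND True = False
Step 2: (False) ↔ S: true when both sides have same truth value.
Result: False ↔ True = False

False


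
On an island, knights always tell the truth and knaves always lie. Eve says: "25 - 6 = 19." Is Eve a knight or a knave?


Statement: "25 - 6 = 19."
Actual: 25 - 6 = 19
Claimed: 19
Statement is TRUE → Eve tells the truth → Knight

Knight


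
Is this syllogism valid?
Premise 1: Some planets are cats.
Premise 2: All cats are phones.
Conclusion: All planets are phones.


Premise 1: Some planets are cats.
Premise 2: All cats are phones.
Conclusion: All planets are phones.
Fallacy: illicit minor. The minor term (planets) is distributed in the conclusion ('All planets ...') but undistributed in its premise ('Some planets are cats' doesn't cover all planets).
Only 'Some planets are phones' follows, not 'All'.

Invalid


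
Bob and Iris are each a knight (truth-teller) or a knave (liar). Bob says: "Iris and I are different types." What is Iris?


Bob says: "Iris and I are different types."
Case 1: Bob is a Knight (truth-teller)
  Statement is true → they ARE different → Iris is a Knave
Case 2: Bob is a Knave (liar)
  Statement is false → they are NOT different → Iris is a Knave
In both cases, Iris is a Knave.

Knave


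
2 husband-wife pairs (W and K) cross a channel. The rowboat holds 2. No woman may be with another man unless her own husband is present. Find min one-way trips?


Label couples W and K.
1. WW+WK → (far: WW,WK; near: HW,HK)
2. WW ←   (far: WK; near: HW,HK,WW)
3. HW+HK → (far: HW,HK,WK; near: WW)
4. HW ←   (far: HK,WK; near: HW,WW)  — HW returns, since WW is alone on near bank
5. HW+WW → (far: all four; near: empty)
Every state respects the constraint.
Minimum trips = 5

5


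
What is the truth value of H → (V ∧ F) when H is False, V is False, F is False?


H = False, V = False, F = False
Step 1: V ∧ F = False AND False = False
Step 2: H → (False): false only when H=True and consequent=False.
Result: True

True


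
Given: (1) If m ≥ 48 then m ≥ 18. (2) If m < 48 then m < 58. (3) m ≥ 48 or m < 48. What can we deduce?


Constructive dilemma: (P → Q) ∧ (R → S), P ∨ R ⊢ Q ∨ S
Premise 1: m ≥ 48 → m ≥ 18
Premise 2: m < 48 → m < 58
Premise 3: m ≥ 48 ∨ m < 48
Case 1: Assuming m ≥ 48, then by Premise 1, m ≥ 18.
Case 2: Assuming m < 48, then by Premise 2, m < 58.
Since one of m ≥ 48 or m < 48 must hold, we get m ≥ 18 or m < 58.

m ≥ 18 or m < 58.


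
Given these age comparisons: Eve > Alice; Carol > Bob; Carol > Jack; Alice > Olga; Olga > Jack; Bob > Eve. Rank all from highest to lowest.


Constraints: Eve > Alice; Carol > Bob; Carol > Jack; Alice > Olga; Olga > Jack; Bob > Eve
Method: at each step, the next-highest is the one remaining person who never appears on the smaller side of a constraint between remaining people.
  Step 1: remaining {Olga, Alice, Carol, Jack, Bob, Eve}; on the smaller side: {Olga, Alice, Jack, Bob, Eve} → Carol is next (Carol > Bob; Carol > Jack).
  Step 2: remaining {Olga, Alice, Jack, Bob, Eve}; on the smaller side: {Olga, Alice, Jack, Eve} → Bob is next (Bob > Eve).
  Step 3: remaining {Olga, Alice, Jack, Eve}; on the smaller side: {Olga, Alice, Jack} → Eve is next (Eve > Alice).
  Step 4: remaining {Olga, Alice, Jack}; on the smaller side: {Olga, Jack} → Alice is next (Alice > Olga).
  Step 5: remaining {Olga, Jack}; on the smaller side: {Jack} → Olga is next (Olga > Jack).
  Step 6: only Jack remains → lowest.
Final ranking (highest to lowest):

Carol > Bob > Eve > Alice > Olga > Jack


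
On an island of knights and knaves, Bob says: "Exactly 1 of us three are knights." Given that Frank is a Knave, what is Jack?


Bob claims exactly 1 knights among Bob, Frank, Jack.
Given: Frank is a Knave.

Case 1: Bob is a Knight (tells truth)
  Then exactly 1 of the three are knights.
  Counting Bob, Frank: 1 knight(s) so far. Need 0 more → Jack = Knave.
Case 2: Bob is a Knave (lies)
  Then the count is NOT 1.
  If Jack = Knight, count = 1 = 1 → claim would be true, contradicts lie.
  If Jack = Knave, count = 0 ≠ 1 → lie confirmed ✓

Jack is a Knave.

Knave


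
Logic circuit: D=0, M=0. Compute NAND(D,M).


D AND M = 0
NOT(0) = 1

1


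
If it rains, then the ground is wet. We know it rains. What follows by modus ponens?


Modus ponens: P → Q, P ⊢ Q
P: it rains
Q: the ground is wet
We have P → Q and P is true.
By modus ponens, Q must be true.

The ground is wet


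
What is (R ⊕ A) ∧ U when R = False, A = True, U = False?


R = False, A = True, U = False
Step 1: R ⊕ A = False XOR True = True
Step 2: True ∧ U = True AND False = False
XOR true when exactly one of R,A is true; then AND with U.

False


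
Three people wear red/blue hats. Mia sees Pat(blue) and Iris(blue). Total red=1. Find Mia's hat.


Total red = 1, seen red = 0
Own red = 1 - 0 = 1
Mia's hat is red.

red


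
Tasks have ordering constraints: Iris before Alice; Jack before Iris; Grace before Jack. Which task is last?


Constraints: Iris before Alice; Jack before Iris; Grace before Jack
The last task can have nothing scheduled after it, so it must never appear on the left of a 'before'.
Tasks appearing before some other task: Iris, Jack, Grace.
The only task not in that list is Alice → it is last.

Alice


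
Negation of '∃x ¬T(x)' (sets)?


Original: ∃x ¬T(x)
Rule: ¬∀→∃, ¬∃→∀, negate predicate.
Negation: ∀x T(x)

∀x T(x)


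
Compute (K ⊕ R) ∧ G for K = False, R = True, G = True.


K = False, R = True, G = True
Step 1: K ⊕ R = False XOR True = True
Step 2: True ∧ G = True AND True = True
XOR true when exactly one of K,R is true; then AND with G.

True


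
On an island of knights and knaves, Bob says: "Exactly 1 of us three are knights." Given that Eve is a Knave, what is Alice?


Bob claims exactly 1 knights among Bob, Eve, Alice.
Given: Eve is a Knave.

Case 1: Bob is a Knight (tells truth)
  Then exactly 1 of the three are knights.
  Counting Bob, Eve: 1 knight(s) so far. Need 0 more → Alice = Knave.
Case 2: Bob is a Knave (lies)
  Then the count is NOT 1.
  If Alice = Knight, count = 1 = 1 → claim would be true, contradicts lie.
  If Alice = Knave, count = 0 ≠ 1 → lie confirmed ✓

Alice is a Knave.

Knave


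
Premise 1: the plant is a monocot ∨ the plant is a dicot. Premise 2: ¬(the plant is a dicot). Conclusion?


Disjunctive syllogism: P ∨ Q, ¬P ⊢ Q
Disjunction: the plant is a monocot ∨ the plant is a dicot
We know it is not the case that the plant is a dicot.
By disjunctive syllogism, the other disjunct must be true.

The plant is a monocot


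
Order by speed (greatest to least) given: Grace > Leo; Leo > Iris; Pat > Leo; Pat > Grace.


Constraints: Grace > Leo; Leo > Iris; Pat > Leo; Pat > Grace
Method: at each step, the next-highest is the one remaining person who never appears on the smaller side of a constraint between remaining people.
  Step 1: remaining {Leo, Pat, Grace, Iris}; on the smaller side: {Leo, Grace, Iris} → Pat is next (Pat > Leo; Pat > Grace).
  Step 2: remaining {Leo, Grace, Iris}; on the smaller side: {Leo, Iris} → Grace is next (Grace > Leo).
  Step 3: remaining {Leo, Iris}; on the smaller side: {Iris} → Leo is next (Leo > Iris).
  Step 4: only Iris remains → lowest.
Final ranking (highest to lowest):

Pat > Grace > Leo > Iris


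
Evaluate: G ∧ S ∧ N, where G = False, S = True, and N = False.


G = False, S = True, N = False
Step 1: G ∧ S = False AND True = False
Step 2: (False) ∧ N = (False) AND False = False
AND is true only when ALL operands are true.

False


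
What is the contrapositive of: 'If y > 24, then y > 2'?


Original: If y > 24, then y > 2
Contrapositive: If ¬Q, then ¬P
Negate Q: not (y > 2)
Negate P: not (y > 24)

If not (y > 2), then not (y > 24).


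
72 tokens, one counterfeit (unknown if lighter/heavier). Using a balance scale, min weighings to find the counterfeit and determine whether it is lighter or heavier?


Let n = 72. 144 possibilities (n tokens × lighter/heavier); each weighing has 3 outcomes.
Bound for k weighings: say the first weighing puts j tokens on each pan. If it tips, the 2j weighed tokens remain suspects (each with a known direction) and k-1 weighings give 3^(k-1) outcomes; 3^(k-1) is odd, so 2j ≤ 3^(k-1) - 1. If it balances, the n - 2j unweighed tokens remain with direction unknown: 2(n - 2j) ≤ 3^(k-1) - 1 by the same parity argument. Adding, n ≤ (3^(k-1) - 1) + (3^(k-1) - 1)/2 = (3^k - 3)/2, and the classical three-group strategy achieves this (3 tokens in 2 weighings, 12 in 3, 39 in 4, 120 in 5).
So we need the smallest k with (3^k - 3)/2 ≥ 72.
k = 4: (3^4 - 3)/2 = 39 < 72 ✗
k = 5: (3^5 - 3)/2 = 120 ≥ 72 ✓

5


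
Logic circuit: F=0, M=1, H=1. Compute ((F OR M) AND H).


F OR M = 0|1 = 1
1 AND 1 = 1

1


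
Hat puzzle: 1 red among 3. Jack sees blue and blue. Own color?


Total red = 1, seen red = 0
Own red = 1 - 0 = 1
Jack's hat is red.

red


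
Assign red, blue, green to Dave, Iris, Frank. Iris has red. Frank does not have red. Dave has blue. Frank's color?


From clues:
  Dave → blue
  Iris → red
By elimination, Frank gets the remaining.

green


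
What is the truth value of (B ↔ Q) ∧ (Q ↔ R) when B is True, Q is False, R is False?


B = True, Q = False, R = False
Step 1: B ↔ Q is true when B and Q have the same value. Result: False
Step 2: Q ↔ R is true when Q and R have the same value. Result: True
Step 3: False ∧ True = False

False


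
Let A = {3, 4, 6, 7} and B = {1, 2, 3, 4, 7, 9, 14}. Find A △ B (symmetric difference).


A = {3, 4, 6, 7}
B = {1, 2, 3, 4, 7, 9, 14}
Operation: symmetric difference
In A only: [6], in B only: [1, 2, 9, 14]

{1, 2, 6, 9, 14}


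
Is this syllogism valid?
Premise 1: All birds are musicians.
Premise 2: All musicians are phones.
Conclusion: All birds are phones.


Premise 1: All birds are musicians.
Premise 2: All musicians are phones.
Conclusion: All birds are phones.
Barbara syllogism (AAA-1): All A are B, All B are C → All A are C.
Middle term (musicians) distributed in premise 2.

Valid


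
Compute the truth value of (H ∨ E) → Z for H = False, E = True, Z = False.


H = False, E = True, Z = False
Step 1: H ∨ E = False OR True = True
Step 2: (True) → Z: false only when antecedent=True and Z=False.
Result: False

False


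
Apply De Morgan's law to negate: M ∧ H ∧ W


De Morgan's law: ¬(P ∧ Q ∧ R) ≡ ¬P ∨ ¬Q ∨ ¬R
¬(M ∧ H ∧ W) = ¬M ∨ ¬H ∨ ¬W

¬M ∨ ¬H ∨ ¬W


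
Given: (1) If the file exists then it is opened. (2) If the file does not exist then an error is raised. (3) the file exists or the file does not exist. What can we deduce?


Constructive dilemma: (P → Q) ∧ (R → S), P ∨ R ⊢ Q ∨ S
Premise 1: the file exists → it is opened
Premise 2: the file does not exist → an error is raised
Premise 3: the file exists ∨ the file does not exist
Case 1: Assuming the file exists, then by Premise 1, it is opened.
Case 2: Assuming the file does not exist, then by Premise 2, an error is raised.
Since one of the file exists or the file does not exist must hold, we get it is opened or an error is raised.

It is opened or an error is raised.


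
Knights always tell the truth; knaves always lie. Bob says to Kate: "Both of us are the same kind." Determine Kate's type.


Bob says: "Both of us are the same kind."
Case 1: Bob is a Knight (truth-teller)
  Statement is true → they ARE the same → Kate is also a Knight
Case 2: Bob is a Knave (liar)
  Statement is false → they are NOT the same → Kate is a Knight
In both cases, Kate is a Knight.

Knight


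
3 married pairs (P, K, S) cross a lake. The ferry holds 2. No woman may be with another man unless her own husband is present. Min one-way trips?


Label couples P, K, S (H = husband, W = wife).
Counting alone: 6 people, the ferry carries 2 and someone must bring it back, so each round trip nets at most +1 on the far side until the last crossing → at least 9 trips. The jealousy constraint makes 9 impossible; the shortest valid schedule has 11:
1. WP+WK →  (far: WP,WK; near: HP,HK,HS,WS)
2. WP ←       (far: WK; near: HP,HK,HS,WP,WS)
3. WP+WS →  (far: WP,WK,WS; near: HP,HK,HS)
4. WP ←       (far: WK,WS; near: HP,HK,HS,WP)
5. HK+HS →  (far: HK,WK,HS,WS; near: HP,WP)
6. HK+WK ←  (far: HS,WS; near: HP,WP,HK,WK)
7. HP+HK →  (far: HP,HK,HS,WS; near: WP,WK)
8. WS ←       (far: HP,HK,HS; near: WP,WK,WS)
9. WP+WK →  (far: HP,WP,HK,WK,HS; near: WS)
10. HS ←      (far: HP,WP,HK,WK; near: HS,WS)
11. HS+WS → (far: all six; near: empty)
In every state each wife is either with her husband or with no other man.
Minimum trips = 11

11


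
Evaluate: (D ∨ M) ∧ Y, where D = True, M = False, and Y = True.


D = True, M = False, Y = True
Step 1: D ∨ M = True OR False = True
Step 2: True ∧ Y = True AND True = True
OR is true when at least one operand is true; AND requires both.

True


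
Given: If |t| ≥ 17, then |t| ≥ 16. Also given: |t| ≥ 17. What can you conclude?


Modus ponens: P → Q, P ⊢ Q
P: |t| ≥ 17
Q: |t| ≥ 16
We have P → Q and P is true.
By modus ponens, Q must be true.

|t| ≥ 16


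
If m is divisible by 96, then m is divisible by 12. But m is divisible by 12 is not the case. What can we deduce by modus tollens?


Modus tollens: P → Q, ¬Q ⊢ ¬P
P: m is divisible by 96
Q: m is divisible by 12
We have P → Q and Q is false.
By modus tollens, P must be false.

It is not the case that m is divisible by 96


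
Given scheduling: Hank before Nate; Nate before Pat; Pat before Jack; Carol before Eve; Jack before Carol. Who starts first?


Constraints: Hank before Nate; Nate before Pat; Pat before Jack; Carol before Eve; Jack before Carol
The first task can have nothing scheduled before it, so it must never appear on the right of a 'before'.
Tasks appearing after some 'before': Nate, Pat, Jack, Eve, Carol.
The only task not in that list is Hank → it is first.

Hank


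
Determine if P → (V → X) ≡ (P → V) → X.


Expression 1: P → (V → X)
Expression 2: (P → V) → X
Truth table (P V X | Expr1 Expr2):
  T T T |   T     T
  T T F |   F     F
  T F T |   T     T
  T F F |   T     T
  F T T |   T     T
  F T F |   T     F   ← differ
  F F T |   T     T
  F F F |   T     F   ← differ
Counterexample: P=F, V=T, X=F gives Expr1 = T but Expr2 = F, so the expressions are NOT logically equivalent.

No


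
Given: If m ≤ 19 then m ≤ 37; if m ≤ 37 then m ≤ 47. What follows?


Hypothetical syllogism: P → Q, Q → R ⊢ P → R
Premise 1: m ≤ 19 → m ≤ 37
Premise 2: m ≤ 37 → m ≤ 47
Chain the implications: the middle term (m ≤ 37) links the two.
Conclusion: If m ≤ 19, then m ≤ 47.

If m ≤ 19, then m ≤ 47.


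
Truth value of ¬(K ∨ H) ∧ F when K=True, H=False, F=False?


K = True, H = False, F = False
Expression: ¬(K ∨ H) ∧ F
Step 1: K ∨ H = True OR False = True
Step 2: ¬(K ∨ H) = NOT True = False
Step 3: (False) ∧ F = False AND False = False

False


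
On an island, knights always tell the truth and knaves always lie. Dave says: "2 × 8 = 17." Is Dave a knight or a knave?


Statement: "2 × 8 = 17."
Actual: 2 × 8 = 16
Claimed: 17
Statement is FALSE → Dave lies → Knave

Knave


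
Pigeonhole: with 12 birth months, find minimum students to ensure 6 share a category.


Pigeonhole: to guarantee k in one of n categories, need (k-1)×n + 1.
k = 6, n = 12
Minimum = (6-1) × 12 + 1 = 5 × 12 + 1

61


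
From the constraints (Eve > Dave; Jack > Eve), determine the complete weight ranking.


Constraints: Eve > Dave; Jack > Eve
Method: at each step, the next-highest is the one remaining person who never appears on the smaller side of a constraint between remaining people.
  Step 1: remaining {Eve, Dave, Jack}; on the smaller side: {Eve, Dave} → Jack is next (Jack > Eve).
  Step 2: remaining {Eve, Dave}; on the smaller side: {Dave} → Eve is next (Eve > Dave).
  Step 3: only Dave remains → lowest.
Final ranking (highest to lowest):

Jack > Eve > Dave


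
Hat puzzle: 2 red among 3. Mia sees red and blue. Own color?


Total red = 2, seen red = 1
Own red = 2 - 1 = 1
Mia's hat is red.

red


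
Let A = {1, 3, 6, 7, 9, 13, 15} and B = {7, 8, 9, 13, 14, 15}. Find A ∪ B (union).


A = {1, 3, 6, 7, 9, 13, 15}
B = {7, 8, 9, 13, 14, 15}
Operation: union
All elements combined: 1, 3, 6, 7, 8, 9, 13, 14, 15

{1, 3, 6, 7, 8, 9, 13, 14, 15}


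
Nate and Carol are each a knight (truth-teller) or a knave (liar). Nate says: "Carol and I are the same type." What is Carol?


Nate says: "Carol and I are the same type."
Case 1: Nate is a Knight (truth-teller)
  Statement is true → they ARE the same → Carol is also a Knight
Case 2: Nate is a Knave (liar)
  Statement is false → they are NOT the same → Carol is a Knight
In both cases, Carol is a Knight.

Knight


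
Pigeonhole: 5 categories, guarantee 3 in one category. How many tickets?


Pigeonhole: to guarantee k in one of n categories, need (k-1)×n + 1.
k = 3, n = 5
Minimum = (3-1) × 5 + 1 = 2 × 5 + 1

11


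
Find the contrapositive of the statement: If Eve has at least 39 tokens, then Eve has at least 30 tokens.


Original: If Eve has at least 39 tokens, then Eve has at least 30 tokens
Contrapositive: If ¬Q, then ¬P
Negate Q: not (Eve has at least 30 tokens)
Negate P: not (Eve has at least 39 tokens)

If not (Eve has at least 30 tokens), then not (Eve has at least 39 tokens).


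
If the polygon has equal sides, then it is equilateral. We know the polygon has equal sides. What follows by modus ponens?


Modus ponens: P → Q, P ⊢ Q
P: the polygon has equal sides
Q: it is equilateral
We have P → Q and P is true.
By modus ponens, Q must be true.

It is equilateral


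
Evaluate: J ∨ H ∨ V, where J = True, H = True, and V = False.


J = True, H = True, V = False
Step 1: J ∨ H = True OR True = True
Step 2: True ∨ V = True OR False = True
OR is true when at least one operand is true.

True


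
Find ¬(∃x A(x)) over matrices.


Original: ∃x A(x)
Rule: ¬∀→∃, ¬∃→∀, negate predicate.
Negation: ∀x ¬A(x)

∀x ¬A(x)


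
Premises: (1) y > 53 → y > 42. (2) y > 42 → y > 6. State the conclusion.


Hypothetical syllogism: P → Q, Q → R ⊢ P → R
Premise 1: y > 53 → y > 42
Premise 2: y > 42 → y > 6
Chain the implications: the middle term (y > 42) links the two.
Conclusion: If y > 53, then y > 6.

If y > 53, then y > 6.


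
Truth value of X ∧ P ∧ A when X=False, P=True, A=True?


X = False, P = True, A = True
Expression: X ∧ P ∧ A
Step 1: X ∧ P = False AND True = False
Step 2: (False) ∧ A = False AND True = False

False


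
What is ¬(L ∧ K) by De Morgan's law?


De Morgan's law: ¬(P ∧ Q) ≡ ¬P ∨ ¬Q
¬(L ∧ K) = ¬L ∨ ¬K

¬L ∨ ¬K


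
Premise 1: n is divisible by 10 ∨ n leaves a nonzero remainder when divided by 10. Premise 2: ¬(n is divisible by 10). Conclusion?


Disjunctive syllogism: P ∨ Q, ¬P ⊢ Q
Disjunction: n is divisible by 10 ∨ n leaves a nonzero remainder when divided by 10
We know it is not the case that n is divisible by 10.
By disjunctive syllogism, the other disjunct must be true.

n leaves a nonzero remainder when divided by 10


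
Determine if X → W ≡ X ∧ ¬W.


Expression 1: X → W
Expression 2: X ∧ ¬W
Truth table (X W | Expr1 Expr2):
  T T |   T     F   ← differ
  T F |   F     T   ← differ
  F T |   T     F   ← differ
  F F |   T     F   ← differ
Counterexample: X=T, W=T gives Expr1 = T but Expr2 = F, so the expressions are NOT logically equivalent.

No


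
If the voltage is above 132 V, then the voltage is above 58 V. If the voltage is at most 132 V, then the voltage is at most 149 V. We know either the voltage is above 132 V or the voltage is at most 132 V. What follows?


Constructive dilemma: (P → Q) ∧ (R → S), P ∨ R ⊢ Q ∨ S
Premise 1: the voltage is above 132 V → the voltage is above 58 V
Premise 2: the voltage is at most 132 V → the voltage is at most 149 V
Premise 3: the voltage is above 132 V ∨ the voltage is at most 132 V
Case 1: Assuming the voltage is above 132 V, then by Premise 1, the voltage is above 58 V.
Case 2: Assuming the voltage is at most 132 V, then by Premise 2, the voltage is at most 149 V.
Since one of the voltage is above 132 V or the voltage is at most 132 V must hold, we get the voltage is above 58 V or the voltage is at most 149 V.

The voltage is above 58 V or the voltage is at most 149 V.


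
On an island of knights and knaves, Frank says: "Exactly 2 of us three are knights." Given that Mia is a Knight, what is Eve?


Frank claims exactly 2 knights among Frank, Mia, Eve.
Given: Mia is a Knight.

Case 1: Frank is a Knight (tells truth)
  Then exactly 2 of the three are knights.
  Counting Frank, Mia: 2 knight(s) so far. Need 0 more → Eve = Knave.
Case 2: Frank is a Knave (lies)
  Then the count is NOT 2.
  If Eve = Knight, count = 2 = 2 → claim would be true, contradicts lie.
  If Eve = Knave, count = 1 ≠ 2 → lie confirmed ✓

Eve is a Knave.

Knave


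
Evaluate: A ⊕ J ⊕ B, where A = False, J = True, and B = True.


A = False, J = True, B = True
Step 1: A ⊕ J = False XOR True = True
Step 2: True ⊕ B = True XOR True = False
XOR is true when an odd number of operands are true.

False


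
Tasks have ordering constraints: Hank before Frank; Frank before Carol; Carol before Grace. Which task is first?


Constraints: Hank before Frank; Frank before Carol; Carol before Grace
The first task can have nothing scheduled before it, so it must never appear on the right of a 'before'.
Tasks appearing after some 'before': Frank, Carol, Grace.
The only task not in that list is Hank → it is first.

Hank


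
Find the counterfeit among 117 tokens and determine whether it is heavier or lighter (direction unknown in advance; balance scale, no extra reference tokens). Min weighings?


Let n = 117. 234 possibilities (n tokens × lighter/heavier); each weighing has 3 outcomes.
Bound for k weighings: say the first weighing puts j tokens on each pan. If it tips, the 2j weighed tokens remain suspects (each with a known direction) and k-1 weighings give 3^(k-1) outcomes; 3^(k-1) is odd, so 2j ≤ 3^(k-1) - 1. If it balances, the n - 2j unweighed tokens remain with direction unknown: 2(n - 2j) ≤ 3^(k-1) - 1 by the same parity argument. Adding, n ≤ (3^(k-1) - 1) + (3^(k-1) - 1)/2 = (3^k - 3)/2, and the classical three-group strategy achieves this (3 tokens in 2 weighings, 12 in 3, 39 in 4, 120 in 5).
So we need the smallest k with (3^k - 3)/2 ≥ 117.
k = 4: (3^4 - 3)/2 = 39 < 117 ✗
k = 5: (3^5 - 3)/2 = 120 ≥ 117 ✓

5
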